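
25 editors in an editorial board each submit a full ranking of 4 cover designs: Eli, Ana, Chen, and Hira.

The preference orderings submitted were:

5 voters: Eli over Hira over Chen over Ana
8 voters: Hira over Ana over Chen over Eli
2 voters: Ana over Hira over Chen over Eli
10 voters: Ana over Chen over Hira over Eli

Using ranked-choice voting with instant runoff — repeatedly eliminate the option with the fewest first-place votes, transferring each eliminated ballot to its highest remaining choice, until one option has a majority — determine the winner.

Round 1: Ana 12, Hira 8, Eli 5, Chen 0. Chen has the fewest and is eliminated.
Round 2: Ana 12, Hira 8, Eli 5. Eli has the fewest and is eliminated.
Round 3: Hira 13, Ana 12. Hira has a majority.

Hira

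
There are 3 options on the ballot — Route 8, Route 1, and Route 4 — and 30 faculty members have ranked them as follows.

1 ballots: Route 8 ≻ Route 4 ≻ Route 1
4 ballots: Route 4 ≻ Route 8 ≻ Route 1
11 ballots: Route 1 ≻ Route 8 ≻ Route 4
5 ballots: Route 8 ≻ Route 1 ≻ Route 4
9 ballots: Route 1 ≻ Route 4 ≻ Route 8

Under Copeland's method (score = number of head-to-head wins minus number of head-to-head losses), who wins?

Route 1

Pairwise results:
  Route 8 vs Route 1: Route 1 wins 20–10.
  Route 8 vs Route 4: Route 8 wins 17–13.
  Route 1 vs Route 4: Route 1 wins 25–5.
Copeland scores (wins − losses):
  Route 8: 1 − 1 = 0
  Route 1: 2 − 0 = 2
  Route 4: 0 − 2 = -2
Route 1 has the best Copeland score.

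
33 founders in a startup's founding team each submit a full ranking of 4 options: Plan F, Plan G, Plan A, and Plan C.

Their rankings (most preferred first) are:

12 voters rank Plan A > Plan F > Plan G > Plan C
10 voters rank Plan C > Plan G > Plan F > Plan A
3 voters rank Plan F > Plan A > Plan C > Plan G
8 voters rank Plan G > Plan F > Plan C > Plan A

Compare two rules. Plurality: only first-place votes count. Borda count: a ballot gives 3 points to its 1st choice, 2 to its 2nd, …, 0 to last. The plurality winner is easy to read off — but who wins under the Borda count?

Plurality first-place counts: Plan F 3, Plan G 8, Plan A 12, Plan C 10 → Plan A.
Borda totals: Plan F 59, Plan G 56, Plan A 42, Plan C 41 → Plan F.

Plan F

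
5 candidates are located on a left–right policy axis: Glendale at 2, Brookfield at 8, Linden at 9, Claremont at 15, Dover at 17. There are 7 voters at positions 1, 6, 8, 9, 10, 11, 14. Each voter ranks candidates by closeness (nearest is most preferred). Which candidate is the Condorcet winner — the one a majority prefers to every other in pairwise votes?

With single-peaked preferences on a line, the Condorcet winner is the candidate closest to the median voter.
The median voter (position 9) is closest to Linden at 9.
Check: Linden vs Claremont — voters closer to Linden: 6 of 7.

Linden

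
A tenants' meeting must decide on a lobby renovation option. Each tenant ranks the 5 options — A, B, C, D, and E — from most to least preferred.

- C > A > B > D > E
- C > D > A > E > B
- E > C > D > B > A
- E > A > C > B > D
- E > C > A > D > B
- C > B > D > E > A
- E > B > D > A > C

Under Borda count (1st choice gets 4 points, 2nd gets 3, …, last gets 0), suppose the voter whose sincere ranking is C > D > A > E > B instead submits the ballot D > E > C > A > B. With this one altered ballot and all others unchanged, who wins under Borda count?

Borda totals with the altered ballot: A 10, B 10, C 18, D 12, E 20.
The switch changes the winner from C to E.

E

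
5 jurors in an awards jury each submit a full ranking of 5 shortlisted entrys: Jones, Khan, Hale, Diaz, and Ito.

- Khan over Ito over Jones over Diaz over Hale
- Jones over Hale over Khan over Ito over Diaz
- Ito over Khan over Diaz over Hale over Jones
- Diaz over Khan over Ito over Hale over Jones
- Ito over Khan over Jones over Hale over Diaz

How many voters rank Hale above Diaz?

2

Ballots ranking Hale above Diaz: 2.
Ballots ranking Diaz above Hale: 3.
So 2 of 5 voters prefer Hale to Diaz.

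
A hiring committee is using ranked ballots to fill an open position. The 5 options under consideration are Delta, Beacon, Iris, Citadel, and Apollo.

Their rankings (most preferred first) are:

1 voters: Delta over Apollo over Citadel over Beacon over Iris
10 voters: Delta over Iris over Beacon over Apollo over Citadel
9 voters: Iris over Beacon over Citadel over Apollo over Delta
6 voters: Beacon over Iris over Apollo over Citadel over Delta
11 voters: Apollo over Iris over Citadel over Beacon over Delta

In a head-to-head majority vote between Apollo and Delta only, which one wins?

Ballots ranking Apollo above Delta: 9+6+11 = 26.
Ballots ranking Delta above Apollo: 1+10 = 11.
Apollo wins the head-to-head, 26–11.

Apollo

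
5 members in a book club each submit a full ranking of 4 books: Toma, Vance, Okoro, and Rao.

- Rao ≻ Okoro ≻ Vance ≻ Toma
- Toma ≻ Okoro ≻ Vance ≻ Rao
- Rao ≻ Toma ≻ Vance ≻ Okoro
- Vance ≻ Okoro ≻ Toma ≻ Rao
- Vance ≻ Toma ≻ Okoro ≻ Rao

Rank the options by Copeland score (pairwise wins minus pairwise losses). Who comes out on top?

Vance

Pairwise results:
  Toma vs Vance: Vance wins 3–2.
  Toma vs Okoro: Toma wins 3–2.
  Toma vs Rao: Toma wins 3–2.
  Vance vs Okoro: Vance wins 3–2.
  Vance vs Rao: Vance wins 3–2.
  Okoro vs Rao: Okoro wins 3–2.
Copeland scores (wins − losses):
  Toma: 2 − 1 = 1
  Vance: 3 − 0 = 3
  Okoro: 1 − 2 = -1
  Rao: 0 − 3 = -3
Vance has the best Copeland score.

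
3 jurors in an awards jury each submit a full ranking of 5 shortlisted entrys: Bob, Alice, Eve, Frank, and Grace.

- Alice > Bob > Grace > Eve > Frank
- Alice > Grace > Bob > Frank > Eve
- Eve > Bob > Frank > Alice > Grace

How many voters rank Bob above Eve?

2

Ballots ranking Bob above Eve: 2.
Ballots ranking Eve above Bob: 1.
So 2 of 3 voters prefer Bob to Eve.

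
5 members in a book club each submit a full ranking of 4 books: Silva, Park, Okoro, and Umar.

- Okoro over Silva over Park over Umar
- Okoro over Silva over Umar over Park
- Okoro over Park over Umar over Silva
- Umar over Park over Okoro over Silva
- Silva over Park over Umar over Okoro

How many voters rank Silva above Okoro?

Ballots ranking Silva above Okoro: 1.
Ballots ranking Okoro above Silva: 4.
So 1 of 5 voters prefer Silva to Okoro.

1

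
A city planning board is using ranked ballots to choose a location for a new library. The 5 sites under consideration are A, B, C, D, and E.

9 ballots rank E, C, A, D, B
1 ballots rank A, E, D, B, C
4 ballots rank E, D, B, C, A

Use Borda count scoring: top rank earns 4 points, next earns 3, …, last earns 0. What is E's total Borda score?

Borda scores:
  A: 9·2 + 4 + 4·0 = 22
  B: 9·0 + 1 + 4·2 = 9
  C: 9·3 + 0 + 4·1 = 31
  D: 9·1 + 2 + 4·3 = 23
  E: 9·4 + 3 + 4·4 = 55

55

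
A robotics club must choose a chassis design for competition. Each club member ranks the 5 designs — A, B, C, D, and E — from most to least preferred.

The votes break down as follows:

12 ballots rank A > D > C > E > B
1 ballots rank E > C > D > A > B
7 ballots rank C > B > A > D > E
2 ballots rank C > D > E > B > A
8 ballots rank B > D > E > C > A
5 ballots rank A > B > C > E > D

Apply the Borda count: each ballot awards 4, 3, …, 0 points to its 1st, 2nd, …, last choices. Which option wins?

A

Borda scores:
  A: 12·4 + 1 + 7·2 + 2·0 + 8·0 + 5·4 = 83
  B: 12·0 + 0 + 7·3 + 2·1 + 8·4 + 5·3 = 70
  C: 12·2 + 3 + 7·4 + 2·4 + 8·1 + 5·2 = 81
  D: 12·3 + 2 + 7·1 + 2·3 + 8·3 + 5·0 = 75
  E: 12·1 + 4 + 7·0 + 2·2 + 8·2 + 5·1 = 41
A has the highest total.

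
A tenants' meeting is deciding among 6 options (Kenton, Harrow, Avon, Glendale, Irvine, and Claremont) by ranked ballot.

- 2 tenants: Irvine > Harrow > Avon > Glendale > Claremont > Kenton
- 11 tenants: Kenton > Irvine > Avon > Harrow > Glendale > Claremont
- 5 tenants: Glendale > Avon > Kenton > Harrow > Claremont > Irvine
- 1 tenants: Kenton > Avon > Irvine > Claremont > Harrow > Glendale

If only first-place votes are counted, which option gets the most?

First-place vote totals:
  Kenton: 12
  Harrow: 0
  Avon: 0
  Glendale: 5
  Irvine: 2
  Claremont: 0
Kenton has the most first-place votes.

Kenton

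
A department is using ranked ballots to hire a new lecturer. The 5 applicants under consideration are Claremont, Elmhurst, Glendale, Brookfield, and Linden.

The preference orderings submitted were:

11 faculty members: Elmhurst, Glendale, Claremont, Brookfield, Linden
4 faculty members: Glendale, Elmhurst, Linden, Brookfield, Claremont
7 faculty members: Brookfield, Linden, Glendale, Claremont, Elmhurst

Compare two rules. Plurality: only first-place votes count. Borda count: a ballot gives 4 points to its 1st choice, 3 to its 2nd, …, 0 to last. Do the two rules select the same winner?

Plurality first-place counts: Claremont 0, Elmhurst 11, Glendale 4, Brookfield 7, Linden 0 → Elmhurst.
Borda totals: Claremont 29, Elmhurst 56, Glendale 63, Brookfield 43, Linden 29 → Glendale.
The two rules disagree: plurality picks Elmhurst, Borda picks Glendale.

No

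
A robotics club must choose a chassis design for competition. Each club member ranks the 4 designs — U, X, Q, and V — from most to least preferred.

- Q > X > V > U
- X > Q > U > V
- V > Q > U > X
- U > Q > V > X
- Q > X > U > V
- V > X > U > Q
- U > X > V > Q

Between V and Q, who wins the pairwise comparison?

Ballots ranking V above Q: 3.
Ballots ranking Q above V: 4.
Q wins the head-to-head, 4–3.

Q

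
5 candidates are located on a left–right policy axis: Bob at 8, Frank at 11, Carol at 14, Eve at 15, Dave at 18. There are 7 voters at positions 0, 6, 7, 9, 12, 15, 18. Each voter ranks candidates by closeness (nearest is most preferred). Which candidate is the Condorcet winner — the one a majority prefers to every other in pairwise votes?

Bob

With single-peaked preferences on a line, the Condorcet winner is the candidate closest to the median voter.
The median voter (position 9) is closest to Bob at 8.
Check: Bob vs Frank — voters closer to Bob: 4 of 7.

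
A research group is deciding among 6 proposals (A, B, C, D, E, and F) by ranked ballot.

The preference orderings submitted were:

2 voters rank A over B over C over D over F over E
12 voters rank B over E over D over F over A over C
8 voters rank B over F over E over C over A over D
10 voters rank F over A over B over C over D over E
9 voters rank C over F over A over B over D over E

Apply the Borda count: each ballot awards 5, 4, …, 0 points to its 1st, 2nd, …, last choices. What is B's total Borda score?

Borda scores:
  A: 2·5 + 12·1 + 8·1 + 10·4 + 9·3 = 97
  B: 2·4 + 12·5 + 8·5 + 10·3 + 9·2 = 156
  C: 2·3 + 12·0 + 8·2 + 10·2 + 9·5 = 87
  D: 2·2 + 12·3 + 8·0 + 10·1 + 9·1 = 59
  E: 2·0 + 12·4 + 8·3 + 10·0 + 9·0 = 72
  F: 2·1 + 12·2 + 8·4 + 10·5 + 9·4 = 144

156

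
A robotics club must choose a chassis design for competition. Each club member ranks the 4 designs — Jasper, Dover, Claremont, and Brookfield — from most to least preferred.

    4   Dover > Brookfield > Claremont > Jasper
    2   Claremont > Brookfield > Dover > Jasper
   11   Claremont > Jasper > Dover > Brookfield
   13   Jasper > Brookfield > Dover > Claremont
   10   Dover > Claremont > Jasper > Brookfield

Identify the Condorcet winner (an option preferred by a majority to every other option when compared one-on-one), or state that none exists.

None — there is no Condorcet winner

Head-to-head results (40 voters total):
Jasper vs Dover: Jasper wins 24–16.
Jasper vs Claremont: Claremont wins 27–13.
Jasper vs Brookfield: Jasper wins 34–6.
Dover vs Claremont: Dover wins 27–13.
Dover vs Brookfield: Dover wins 25–15.
Claremont vs Brookfield: Claremont wins 23–17.
No candidate beats all others: Jasper beats Dover beats Claremont beats Jasper, a majority cycle.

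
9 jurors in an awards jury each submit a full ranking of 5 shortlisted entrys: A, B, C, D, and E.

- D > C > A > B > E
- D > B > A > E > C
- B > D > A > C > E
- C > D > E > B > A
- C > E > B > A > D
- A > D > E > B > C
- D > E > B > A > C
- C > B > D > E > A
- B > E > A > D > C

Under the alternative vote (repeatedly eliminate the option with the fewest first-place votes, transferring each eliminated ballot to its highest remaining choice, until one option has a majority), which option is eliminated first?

Round 1: C 3, D 3, B 2, A 1, E 0. E has the fewest and is eliminated.
Round 2: C 3, D 3, B 2, A 1. A has the fewest and is eliminated.
Round 3: D 4, C 3, B 2. B has the fewest and is eliminated.
Round 4: D 6, C 3. D has a majority.

E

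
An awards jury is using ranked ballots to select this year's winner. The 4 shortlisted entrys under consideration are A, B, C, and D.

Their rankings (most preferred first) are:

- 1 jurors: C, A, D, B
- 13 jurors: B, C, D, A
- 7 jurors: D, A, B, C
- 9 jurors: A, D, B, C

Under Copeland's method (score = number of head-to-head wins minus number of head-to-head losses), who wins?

D

Pairwise results:
  A vs B: A wins 17–13.
  A vs C: A wins 16–14.
  A vs D: D wins 20–10.
  B vs C: B wins 29–1.
  B vs D: D wins 17–13.
  C vs D: D wins 16–14.
Copeland scores (wins − losses):
  A: 2 − 1 = 1
  B: 1 − 2 = -1
  C: 0 − 3 = -3
  D: 3 − 0 = 3
D has the best Copeland score.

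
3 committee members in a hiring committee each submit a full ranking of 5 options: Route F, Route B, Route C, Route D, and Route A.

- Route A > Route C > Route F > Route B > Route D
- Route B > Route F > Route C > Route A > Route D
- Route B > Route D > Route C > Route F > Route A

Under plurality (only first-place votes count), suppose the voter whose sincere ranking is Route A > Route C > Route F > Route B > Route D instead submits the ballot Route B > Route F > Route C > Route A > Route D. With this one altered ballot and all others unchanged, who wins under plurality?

Route B

First-place totals with the altered ballot: Route F 0, Route B 3, Route C 0, Route D 0, Route A 0.
The winner is unchanged: still Route B.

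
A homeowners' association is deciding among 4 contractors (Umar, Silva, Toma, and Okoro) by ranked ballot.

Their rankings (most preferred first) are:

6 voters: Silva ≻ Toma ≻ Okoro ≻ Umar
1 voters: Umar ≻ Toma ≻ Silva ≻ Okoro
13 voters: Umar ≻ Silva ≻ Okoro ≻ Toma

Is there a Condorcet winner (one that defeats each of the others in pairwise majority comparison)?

Yes

Head-to-head results (20 voters total):
Umar vs Silva: Umar wins 14–6.
Umar vs Toma: Umar wins 14–6.
Umar vs Okoro: Umar wins 14–6.
Silva vs Toma: Silva wins 19–1.
Silva vs Okoro: Silva wins 20–0.
Toma vs Okoro: Okoro wins 13–7.
Umar beats each rival — Silva (14–6), Toma (14–6), Okoro (14–6) — so Umar is the Condorcet winner.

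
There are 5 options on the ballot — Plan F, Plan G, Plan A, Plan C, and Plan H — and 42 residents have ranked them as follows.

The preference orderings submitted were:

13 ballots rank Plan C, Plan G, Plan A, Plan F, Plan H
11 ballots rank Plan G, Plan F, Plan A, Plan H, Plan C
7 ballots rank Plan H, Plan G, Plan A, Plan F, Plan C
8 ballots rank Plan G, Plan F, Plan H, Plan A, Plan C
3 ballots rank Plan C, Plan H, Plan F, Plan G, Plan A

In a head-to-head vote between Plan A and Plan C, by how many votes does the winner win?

10

Ballots ranking Plan A above Plan C: 11+7+8 = 26.
Ballots ranking Plan C above Plan A: 13+3 = 16.
Plan A wins 26–16, a margin of 10.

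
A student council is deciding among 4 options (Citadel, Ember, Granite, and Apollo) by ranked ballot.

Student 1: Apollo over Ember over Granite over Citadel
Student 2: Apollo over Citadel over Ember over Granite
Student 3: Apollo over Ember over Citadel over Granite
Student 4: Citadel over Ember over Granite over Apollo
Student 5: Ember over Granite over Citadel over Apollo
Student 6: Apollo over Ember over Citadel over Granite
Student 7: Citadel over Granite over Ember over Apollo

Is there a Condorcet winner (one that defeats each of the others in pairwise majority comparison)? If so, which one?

Apollo

Head-to-head results (7 voters total):
Citadel vs Ember: Ember wins 4–3.
Citadel vs Granite: Citadel wins 5–2.
Citadel vs Apollo: Apollo wins 4–3.
Ember vs Granite: Ember wins 6–1.
Ember vs Apollo: Apollo wins 4–3.
Granite vs Apollo: Apollo wins 4–3.
Apollo beats each rival — Citadel (4–3), Ember (4–3), Granite (4–3) — so Apollo is the Condorcet winner.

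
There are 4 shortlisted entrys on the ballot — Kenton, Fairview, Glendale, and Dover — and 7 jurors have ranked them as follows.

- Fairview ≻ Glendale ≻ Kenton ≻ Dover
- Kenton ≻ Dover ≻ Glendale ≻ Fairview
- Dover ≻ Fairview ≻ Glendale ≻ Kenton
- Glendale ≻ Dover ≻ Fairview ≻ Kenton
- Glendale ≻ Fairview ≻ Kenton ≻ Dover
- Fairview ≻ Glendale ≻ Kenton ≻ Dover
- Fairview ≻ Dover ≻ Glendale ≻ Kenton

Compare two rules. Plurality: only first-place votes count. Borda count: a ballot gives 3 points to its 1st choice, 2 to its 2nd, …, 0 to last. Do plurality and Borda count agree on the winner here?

Yes

Plurality first-place counts: Kenton 1, Fairview 3, Glendale 2, Dover 1 → Fairview.
Borda totals: Kenton 6, Fairview 14, Glendale 13, Dover 9 → Fairview.
The two rules agree on Fairview.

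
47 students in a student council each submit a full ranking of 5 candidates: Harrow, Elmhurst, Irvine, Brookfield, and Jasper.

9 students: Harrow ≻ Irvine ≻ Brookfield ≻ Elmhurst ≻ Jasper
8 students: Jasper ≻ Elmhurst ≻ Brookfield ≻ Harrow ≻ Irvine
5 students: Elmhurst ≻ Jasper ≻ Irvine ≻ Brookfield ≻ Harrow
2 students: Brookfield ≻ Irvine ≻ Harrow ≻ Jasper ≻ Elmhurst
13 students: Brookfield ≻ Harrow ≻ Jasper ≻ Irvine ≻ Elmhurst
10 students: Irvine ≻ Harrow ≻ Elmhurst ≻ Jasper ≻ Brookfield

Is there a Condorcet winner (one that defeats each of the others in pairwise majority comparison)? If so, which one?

Head-to-head results (47 voters total):
Harrow vs Elmhurst: Harrow wins 34–13.
Harrow vs Irvine: Harrow wins 30–17.
Harrow vs Brookfield: Brookfield wins 28–19.
Harrow vs Jasper: Harrow wins 34–13.
Elmhurst vs Irvine: Irvine wins 34–13.
Elmhurst vs Brookfield: Brookfield wins 24–23.
Elmhurst vs Jasper: Elmhurst wins 24–23.
Irvine vs Brookfield: Irvine wins 24–23.
Irvine vs Jasper: Jasper wins 26–21.
Brookfield vs Jasper: Brookfield wins 24–23.
No candidate beats all others: Harrow beats Irvine beats Brookfield beats Harrow, a majority cycle.

No Condorcet winner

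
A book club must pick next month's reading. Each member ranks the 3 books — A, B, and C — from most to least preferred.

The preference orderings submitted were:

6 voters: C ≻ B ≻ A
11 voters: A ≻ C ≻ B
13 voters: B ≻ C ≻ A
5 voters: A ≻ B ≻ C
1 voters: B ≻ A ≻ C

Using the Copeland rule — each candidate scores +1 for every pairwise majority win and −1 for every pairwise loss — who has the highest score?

Pairwise results:
  A vs B: B wins 20–16.
  A vs C: C wins 19–17.
  B vs C: B wins 19–17.
Copeland scores (wins − losses):
  A: 0 − 2 = -2
  B: 2 − 0 = 2
  C: 1 − 1 = 0
B has the best Copeland score.

B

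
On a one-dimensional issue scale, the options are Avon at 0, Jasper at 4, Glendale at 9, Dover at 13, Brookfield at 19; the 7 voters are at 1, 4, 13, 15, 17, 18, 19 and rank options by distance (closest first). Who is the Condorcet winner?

Dover

With single-peaked preferences on a line, the Condorcet winner is the candidate closest to the median voter.
The median voter (position 15) is closest to Dover at 13.
Check: Dover vs Avon — voters closer to Dover: 5 of 7.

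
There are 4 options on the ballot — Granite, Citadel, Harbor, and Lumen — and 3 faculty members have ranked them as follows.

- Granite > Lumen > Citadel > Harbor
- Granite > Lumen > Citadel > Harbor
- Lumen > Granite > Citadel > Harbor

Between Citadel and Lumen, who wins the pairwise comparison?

Lumen

Ballots ranking Citadel above Lumen: 0.
Ballots ranking Lumen above Citadel: 3.
Lumen wins the head-to-head, 3–0.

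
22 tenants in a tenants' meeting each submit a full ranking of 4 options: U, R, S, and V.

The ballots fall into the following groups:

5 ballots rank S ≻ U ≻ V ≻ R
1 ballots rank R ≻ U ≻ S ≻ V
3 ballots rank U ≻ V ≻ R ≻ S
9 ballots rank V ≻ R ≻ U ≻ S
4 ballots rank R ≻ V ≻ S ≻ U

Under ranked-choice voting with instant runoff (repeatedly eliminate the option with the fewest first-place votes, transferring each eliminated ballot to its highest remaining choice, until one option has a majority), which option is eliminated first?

Round 1: V 9, R 5, S 5, U 3. U has the fewest and is eliminated.
Round 2: V 12, R 5, S 5. V has a majority.

U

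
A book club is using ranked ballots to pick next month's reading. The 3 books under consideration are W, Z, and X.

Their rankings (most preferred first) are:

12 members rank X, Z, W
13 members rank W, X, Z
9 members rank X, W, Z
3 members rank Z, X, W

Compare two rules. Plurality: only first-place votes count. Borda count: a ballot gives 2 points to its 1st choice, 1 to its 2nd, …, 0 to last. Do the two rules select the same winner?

Yes

Plurality first-place counts: W 13, Z 3, X 21 → X.
Borda totals: W 35, Z 18, X 58 → X.
The two rules agree on X.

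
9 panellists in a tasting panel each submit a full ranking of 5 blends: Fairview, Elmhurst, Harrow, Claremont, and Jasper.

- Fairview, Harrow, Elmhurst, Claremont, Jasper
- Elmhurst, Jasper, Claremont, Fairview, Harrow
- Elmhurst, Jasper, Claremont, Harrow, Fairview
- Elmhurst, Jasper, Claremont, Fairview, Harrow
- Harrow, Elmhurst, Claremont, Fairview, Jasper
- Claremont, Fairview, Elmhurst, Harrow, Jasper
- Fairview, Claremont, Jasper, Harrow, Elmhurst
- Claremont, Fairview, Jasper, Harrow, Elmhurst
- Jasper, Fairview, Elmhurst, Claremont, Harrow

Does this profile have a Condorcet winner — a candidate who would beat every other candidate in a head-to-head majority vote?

Head-to-head results (9 voters total):
Fairview vs Elmhurst: Fairview wins 5–4.
Fairview vs Harrow: Fairview wins 7–2.
Fairview vs Claremont: Claremont wins 6–3.
Fairview vs Jasper: Fairview wins 5–4.
Elmhurst vs Harrow: Elmhurst wins 5–4.
Elmhurst vs Claremont: Elmhurst wins 6–3.
Elmhurst vs Jasper: Elmhurst wins 6–3.
Harrow vs Claremont: Claremont wins 7–2.
Harrow vs Jasper: Jasper wins 6–3.
Claremont vs Jasper: Claremont wins 5–4.
No candidate beats all others: Fairview beats Elmhurst beats Claremont beats Fairview, a majority cycle.

No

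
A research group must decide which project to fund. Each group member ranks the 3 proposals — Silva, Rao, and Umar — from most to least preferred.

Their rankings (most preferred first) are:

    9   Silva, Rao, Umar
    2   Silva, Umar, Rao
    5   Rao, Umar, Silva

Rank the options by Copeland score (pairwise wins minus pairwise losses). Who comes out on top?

Pairwise results:
  Silva vs Rao: Silva wins 11–5.
  Silva vs Umar: Silva wins 11–5.
  Rao vs Umar: Rao wins 14–2.
Copeland scores (wins − losses):
  Silva: 2 − 0 = 2
  Rao: 1 − 1 = 0
  Umar: 0 − 2 = -2
Silva has the best Copeland score.

Silva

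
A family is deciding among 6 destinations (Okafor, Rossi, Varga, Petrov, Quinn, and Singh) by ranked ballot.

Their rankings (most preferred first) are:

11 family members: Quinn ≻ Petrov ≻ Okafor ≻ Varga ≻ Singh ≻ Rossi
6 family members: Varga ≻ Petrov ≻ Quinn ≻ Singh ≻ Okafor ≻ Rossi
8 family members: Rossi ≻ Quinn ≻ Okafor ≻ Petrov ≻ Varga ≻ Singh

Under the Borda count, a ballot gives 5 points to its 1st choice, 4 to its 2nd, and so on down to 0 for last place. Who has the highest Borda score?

Quinn

Borda scores:
  Okafor: 11·3 + 6·1 + 8·3 = 63
  Rossi: 11·0 + 6·0 + 8·5 = 40
  Varga: 11·2 + 6·5 + 8·1 = 60
  Petrov: 11·4 + 6·4 + 8·2 = 84
  Quinn: 11·5 + 6·3 + 8·4 = 105
  Singh: 11·1 + 6·2 + 8·0 = 23
Quinn has the highest total.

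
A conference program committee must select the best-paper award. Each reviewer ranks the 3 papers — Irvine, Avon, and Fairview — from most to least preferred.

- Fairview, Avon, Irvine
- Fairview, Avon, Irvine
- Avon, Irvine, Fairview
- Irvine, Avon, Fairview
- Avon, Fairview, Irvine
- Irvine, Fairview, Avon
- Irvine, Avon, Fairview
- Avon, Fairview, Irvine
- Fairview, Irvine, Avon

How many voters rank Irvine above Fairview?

4

Ballots ranking Irvine above Fairview: 4.
Ballots ranking Fairview above Irvine: 5.
So 4 of 9 voters prefer Irvine to Fairview.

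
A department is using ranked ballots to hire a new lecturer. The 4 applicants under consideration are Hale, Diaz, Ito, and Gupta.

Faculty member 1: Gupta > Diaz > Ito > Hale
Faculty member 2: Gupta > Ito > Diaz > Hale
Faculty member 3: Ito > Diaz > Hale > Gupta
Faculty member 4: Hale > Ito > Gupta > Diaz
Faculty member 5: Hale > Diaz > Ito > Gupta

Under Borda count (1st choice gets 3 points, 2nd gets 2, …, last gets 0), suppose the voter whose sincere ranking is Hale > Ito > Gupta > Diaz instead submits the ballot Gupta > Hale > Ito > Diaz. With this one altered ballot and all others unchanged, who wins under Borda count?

Gupta

Borda totals with the altered ballot: Hale 6, Diaz 7, Ito 8, Gupta 9.
The switch changes the winner from Ito to Gupta.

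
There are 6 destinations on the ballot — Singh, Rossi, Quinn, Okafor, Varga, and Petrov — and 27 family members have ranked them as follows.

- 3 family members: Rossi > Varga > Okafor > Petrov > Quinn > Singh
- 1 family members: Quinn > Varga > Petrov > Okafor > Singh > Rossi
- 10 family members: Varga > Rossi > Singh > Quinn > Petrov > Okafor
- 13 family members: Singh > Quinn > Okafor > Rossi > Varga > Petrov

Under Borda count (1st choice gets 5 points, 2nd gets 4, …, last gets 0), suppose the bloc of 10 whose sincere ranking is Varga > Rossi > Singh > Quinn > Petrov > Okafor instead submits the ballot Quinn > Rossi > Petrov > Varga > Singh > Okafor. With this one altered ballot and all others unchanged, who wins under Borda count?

Quinn

Borda totals with the altered ballot: Singh 76, Rossi 81, Quinn 110, Okafor 50, Varga 49, Petrov 39.
The switch changes the winner from Singh to Quinn.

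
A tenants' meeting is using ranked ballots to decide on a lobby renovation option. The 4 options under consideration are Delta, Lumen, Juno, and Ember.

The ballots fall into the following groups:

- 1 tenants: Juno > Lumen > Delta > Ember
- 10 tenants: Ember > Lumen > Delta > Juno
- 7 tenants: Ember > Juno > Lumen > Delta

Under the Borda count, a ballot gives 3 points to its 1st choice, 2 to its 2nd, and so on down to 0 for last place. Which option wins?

Borda scores:
  Delta: 1 + 10·1 + 7·0 = 11
  Lumen: 2 + 10·2 + 7·1 = 29
  Juno: 3 + 10·0 + 7·2 = 17
  Ember: 0 + 10·3 + 7·3 = 51
Ember has the highest total.

Ember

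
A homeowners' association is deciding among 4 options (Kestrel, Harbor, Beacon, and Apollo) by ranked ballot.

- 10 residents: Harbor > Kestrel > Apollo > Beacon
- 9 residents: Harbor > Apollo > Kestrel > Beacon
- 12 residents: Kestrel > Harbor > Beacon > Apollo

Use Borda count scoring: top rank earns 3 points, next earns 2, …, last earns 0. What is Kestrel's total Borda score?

Borda scores:
  Kestrel: 10·2 + 9·1 + 12·3 = 65
  Harbor: 10·3 + 9·3 + 12·2 = 81
  Beacon: 10·0 + 9·0 + 12·1 = 12
  Apollo: 10·1 + 9·2 + 12·0 = 28

65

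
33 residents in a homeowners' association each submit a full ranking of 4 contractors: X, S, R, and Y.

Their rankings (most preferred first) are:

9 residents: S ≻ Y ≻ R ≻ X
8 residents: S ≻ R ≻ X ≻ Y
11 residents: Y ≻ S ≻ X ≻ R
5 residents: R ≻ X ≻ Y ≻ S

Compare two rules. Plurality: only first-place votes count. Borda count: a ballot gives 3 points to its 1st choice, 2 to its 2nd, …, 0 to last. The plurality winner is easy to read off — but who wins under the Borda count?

Plurality first-place counts: X 0, S 17, R 5, Y 11 → S.
Borda totals: X 29, S 73, R 40, Y 56 → S.

S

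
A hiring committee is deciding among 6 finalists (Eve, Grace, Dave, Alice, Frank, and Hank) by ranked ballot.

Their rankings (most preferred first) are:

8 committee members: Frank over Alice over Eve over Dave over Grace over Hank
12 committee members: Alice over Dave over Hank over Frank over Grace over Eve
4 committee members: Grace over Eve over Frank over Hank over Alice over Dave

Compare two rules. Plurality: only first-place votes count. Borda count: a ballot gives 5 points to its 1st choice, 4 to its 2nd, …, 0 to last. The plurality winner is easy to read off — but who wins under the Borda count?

Plurality first-place counts: Eve 0, Grace 4, Dave 0, Alice 12, Frank 8, Hank 0 → Alice.
Borda totals: Eve 40, Grace 40, Dave 64, Alice 96, Frank 76, Hank 44 → Alice.

Alice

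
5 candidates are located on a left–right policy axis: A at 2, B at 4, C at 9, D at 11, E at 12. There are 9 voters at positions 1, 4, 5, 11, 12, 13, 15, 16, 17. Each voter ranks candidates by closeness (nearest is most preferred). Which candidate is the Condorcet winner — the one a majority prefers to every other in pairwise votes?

With single-peaked preferences on a line, the Condorcet winner is the candidate closest to the median voter.
The median voter (position 12) is closest to E at 12.
Check: E vs A — voters closer to E: 6 of 9.

E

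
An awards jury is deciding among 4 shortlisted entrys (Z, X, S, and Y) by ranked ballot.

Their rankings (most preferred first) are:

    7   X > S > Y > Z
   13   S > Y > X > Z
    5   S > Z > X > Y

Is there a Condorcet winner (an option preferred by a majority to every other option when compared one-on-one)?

Head-to-head results (25 voters total):
Z vs X: X wins 20–5.
Z vs S: S wins 25–0.
Z vs Y: Y wins 20–5.
X vs S: S wins 18–7.
X vs Y: Y wins 13–12.
S vs Y: S wins 25–0.
S beats each rival — Z (25–0), X (18–7), Y (25–0) — so S is the Condorcet winner.

Yes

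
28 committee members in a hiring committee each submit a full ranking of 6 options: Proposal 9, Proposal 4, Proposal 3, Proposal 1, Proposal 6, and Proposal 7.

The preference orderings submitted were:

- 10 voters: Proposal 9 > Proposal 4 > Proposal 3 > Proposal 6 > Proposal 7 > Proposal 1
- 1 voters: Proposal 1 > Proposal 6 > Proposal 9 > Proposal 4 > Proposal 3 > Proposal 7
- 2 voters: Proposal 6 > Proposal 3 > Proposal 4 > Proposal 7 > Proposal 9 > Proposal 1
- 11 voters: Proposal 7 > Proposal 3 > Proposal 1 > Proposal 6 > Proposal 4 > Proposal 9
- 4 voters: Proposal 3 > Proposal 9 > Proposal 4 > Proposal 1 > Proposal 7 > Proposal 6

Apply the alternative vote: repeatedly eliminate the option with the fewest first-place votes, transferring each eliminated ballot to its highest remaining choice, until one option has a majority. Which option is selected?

Round 1: Proposal 7 11, Proposal 9 10, Proposal 3 4, Proposal 6 2, Proposal 1 1, Proposal 4 0. Proposal 4 has the fewest and is eliminated.
Round 2: Proposal 7 11, Proposal 9 10, Proposal 3 4, Proposal 6 2, Proposal 1 1. Proposal 1 has the fewest and is eliminated.
Round 3: Proposal 7 11, Proposal 9 10, Proposal 3 4, Proposal 6 3. Proposal 6 has the fewest and is eliminated.
Round 4: Proposal 9 11, Proposal 7 11, Proposal 3 6. Proposal 3 has the fewest and is eliminated.
Round 5: Proposal 9 15, Proposal 7 13. Proposal 9 has a majority.

Proposal 9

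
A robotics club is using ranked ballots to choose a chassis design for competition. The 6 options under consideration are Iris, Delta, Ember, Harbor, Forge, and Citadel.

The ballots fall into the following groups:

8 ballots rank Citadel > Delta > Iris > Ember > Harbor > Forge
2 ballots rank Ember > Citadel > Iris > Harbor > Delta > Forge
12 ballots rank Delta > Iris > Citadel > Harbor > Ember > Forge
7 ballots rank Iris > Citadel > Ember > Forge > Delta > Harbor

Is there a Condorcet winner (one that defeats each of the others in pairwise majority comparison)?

No

Head-to-head results (29 voters total):
Iris vs Delta: Delta wins 20–9.
Iris vs Ember: Iris wins 27–2.
Iris vs Harbor: Iris wins 29–0.
Iris vs Forge: Iris wins 29–0.
Iris vs Citadel: Iris wins 19–10.
Delta vs Ember: Delta wins 20–9.
Delta vs Harbor: Delta wins 27–2.
Delta vs Forge: Delta wins 22–7.
Delta vs Citadel: Citadel wins 17–12.
Ember vs Harbor: Ember wins 17–12.
Ember vs Forge: Ember wins 29–0.
Ember vs Citadel: Citadel wins 27–2.
Harbor vs Forge: Harbor wins 22–7.
Harbor vs Citadel: Citadel wins 29–0.
Forge vs Citadel: Citadel wins 29–0.
No candidate beats all others: Iris beats Citadel beats Delta beats Iris, a majority cycle.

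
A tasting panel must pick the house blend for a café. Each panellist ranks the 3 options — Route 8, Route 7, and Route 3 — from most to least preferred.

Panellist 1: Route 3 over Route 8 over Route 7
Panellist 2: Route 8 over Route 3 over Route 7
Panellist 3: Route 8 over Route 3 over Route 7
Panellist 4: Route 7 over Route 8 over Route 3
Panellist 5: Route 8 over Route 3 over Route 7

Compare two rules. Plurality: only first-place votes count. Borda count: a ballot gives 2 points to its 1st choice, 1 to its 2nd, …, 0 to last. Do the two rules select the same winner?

Plurality first-place counts: Route 8 3, Route 7 1, Route 3 1 → Route 8.
Borda totals: Route 8 8, Route 7 2, Route 3 5 → Route 8.
The two rules agree on Route 8.

Yes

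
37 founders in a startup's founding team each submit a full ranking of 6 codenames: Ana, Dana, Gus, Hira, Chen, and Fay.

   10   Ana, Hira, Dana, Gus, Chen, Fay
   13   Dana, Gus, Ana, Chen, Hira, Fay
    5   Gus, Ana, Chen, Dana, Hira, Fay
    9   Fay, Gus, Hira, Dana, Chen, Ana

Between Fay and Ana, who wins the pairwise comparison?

Ana

Ballots ranking Fay above Ana: 9.
Ballots ranking Ana above Fay: 10+13+5 = 28.
Ana wins the head-to-head, 28–9.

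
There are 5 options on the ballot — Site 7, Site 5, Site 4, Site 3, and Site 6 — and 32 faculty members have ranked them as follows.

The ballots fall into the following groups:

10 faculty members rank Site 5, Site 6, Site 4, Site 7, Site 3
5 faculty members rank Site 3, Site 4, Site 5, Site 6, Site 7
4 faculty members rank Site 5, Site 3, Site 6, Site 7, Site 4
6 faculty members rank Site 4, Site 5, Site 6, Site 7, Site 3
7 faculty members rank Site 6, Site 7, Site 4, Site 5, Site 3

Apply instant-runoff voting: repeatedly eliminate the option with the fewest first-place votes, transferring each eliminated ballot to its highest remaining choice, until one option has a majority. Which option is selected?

Round 1: Site 5 14, Site 6 7, Site 4 6, Site 3 5, Site 7 0. Site 7 has the fewest and is eliminated.
Round 2: Site 5 14, Site 6 7, Site 4 6, Site 3 5. Site 3 has the fewest and is eliminated.
Round 3: Site 5 14, Site 4 11, Site 6 7. Site 6 has the fewest and is eliminated.
Round 4: Site 4 18, Site 5 14. Site 4 has a majority.

Site 4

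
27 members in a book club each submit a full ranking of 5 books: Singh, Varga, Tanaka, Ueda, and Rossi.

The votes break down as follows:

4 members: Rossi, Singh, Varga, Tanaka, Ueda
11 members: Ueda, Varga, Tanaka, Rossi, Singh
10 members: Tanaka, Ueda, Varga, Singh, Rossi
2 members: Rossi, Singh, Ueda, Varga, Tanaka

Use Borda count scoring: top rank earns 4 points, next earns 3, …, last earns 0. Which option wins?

Ueda

Borda scores:
  Singh: 4·3 + 11·0 + 10·1 + 2·3 = 28
  Varga: 4·2 + 11·3 + 10·2 + 2·1 = 63
  Tanaka: 4·1 + 11·2 + 10·4 + 2·0 = 66
  Ueda: 4·0 + 11·4 + 10·3 + 2·2 = 78
  Rossi: 4·4 + 11·1 + 10·0 + 2·4 = 35
Ueda has the highest total.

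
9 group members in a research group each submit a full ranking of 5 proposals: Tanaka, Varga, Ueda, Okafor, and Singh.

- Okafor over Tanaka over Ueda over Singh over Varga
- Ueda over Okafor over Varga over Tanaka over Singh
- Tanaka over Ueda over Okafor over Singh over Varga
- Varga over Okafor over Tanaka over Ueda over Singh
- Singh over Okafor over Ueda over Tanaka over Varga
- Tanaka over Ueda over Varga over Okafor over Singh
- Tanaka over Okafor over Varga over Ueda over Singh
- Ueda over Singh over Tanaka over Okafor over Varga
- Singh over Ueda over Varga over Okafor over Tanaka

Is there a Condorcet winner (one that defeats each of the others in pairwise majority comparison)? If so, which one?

Head-to-head results (9 voters total):
Tanaka vs Varga: Tanaka wins 6–3.
Tanaka vs Ueda: Tanaka wins 5–4.
Tanaka vs Okafor: Okafor wins 5–4.
Tanaka vs Singh: Tanaka wins 6–3.
Varga vs Ueda: Ueda wins 7–2.
Varga vs Okafor: Okafor wins 6–3.
Varga vs Singh: Singh wins 5–4.
Ueda vs Okafor: Ueda wins 5–4.
Ueda vs Singh: Ueda wins 7–2.
Okafor vs Singh: Okafor wins 6–3.
No candidate beats all others: Tanaka beats Ueda beats Okafor beats Tanaka, a majority cycle.

None — there is no Condorcet winner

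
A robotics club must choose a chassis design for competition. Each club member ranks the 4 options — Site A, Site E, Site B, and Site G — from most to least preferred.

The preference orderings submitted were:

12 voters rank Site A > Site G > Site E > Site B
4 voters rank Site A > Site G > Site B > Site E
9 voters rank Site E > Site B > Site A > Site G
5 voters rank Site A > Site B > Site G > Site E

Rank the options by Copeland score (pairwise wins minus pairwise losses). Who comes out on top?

Pairwise results:
  Site A vs Site E: Site A wins 21–9.
  Site A vs Site B: Site A wins 21–9.
  Site A vs Site G: Site A wins 30–0.
  Site E vs Site B: Site E wins 21–9.
  Site E vs Site G: Site G wins 21–9.
  Site B vs Site G: Site G wins 16–14.
Copeland scores (wins − losses):
  Site A: 3 − 0 = 3
  Site E: 1 − 2 = -1
  Site B: 0 − 3 = -3
  Site G: 2 − 1 = 1
Site A has the best Copeland score.

Site A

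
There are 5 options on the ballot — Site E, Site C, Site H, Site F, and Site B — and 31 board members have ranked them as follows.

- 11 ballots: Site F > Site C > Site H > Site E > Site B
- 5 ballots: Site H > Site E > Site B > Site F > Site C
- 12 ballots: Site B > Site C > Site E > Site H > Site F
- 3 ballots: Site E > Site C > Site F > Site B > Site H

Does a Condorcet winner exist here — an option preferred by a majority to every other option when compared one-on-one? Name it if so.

Head-to-head results (31 voters total):
Site E vs Site C: Site C wins 23–8.
Site E vs Site H: Site H wins 16–15.
Site E vs Site F: Site E wins 20–11.
Site E vs Site B: Site E wins 19–12.
Site C vs Site H: Site C wins 26–5.
Site C vs Site F: Site F wins 16–15.
Site C vs Site B: Site B wins 17–14.
Site H vs Site F: Site H wins 17–14.
Site H vs Site B: Site H wins 16–15.
Site F vs Site B: Site B wins 17–14.
No candidate beats all others: Site E beats Site F beats Site C beats Site E, a majority cycle.

There is no Condorcet winner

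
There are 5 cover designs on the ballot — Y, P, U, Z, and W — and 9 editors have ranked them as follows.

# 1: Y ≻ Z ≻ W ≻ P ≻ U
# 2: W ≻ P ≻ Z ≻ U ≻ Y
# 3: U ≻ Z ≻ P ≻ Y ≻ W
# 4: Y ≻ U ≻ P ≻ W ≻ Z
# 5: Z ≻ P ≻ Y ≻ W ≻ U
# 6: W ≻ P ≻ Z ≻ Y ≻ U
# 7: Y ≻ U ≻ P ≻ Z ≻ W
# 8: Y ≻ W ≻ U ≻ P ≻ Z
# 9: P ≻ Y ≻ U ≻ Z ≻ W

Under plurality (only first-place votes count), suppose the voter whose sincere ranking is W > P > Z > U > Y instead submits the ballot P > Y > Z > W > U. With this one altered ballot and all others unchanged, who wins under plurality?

Y

First-place totals with the altered ballot: Y 4, P 2, U 1, Z 1, W 1.
The winner is unchanged: still Y.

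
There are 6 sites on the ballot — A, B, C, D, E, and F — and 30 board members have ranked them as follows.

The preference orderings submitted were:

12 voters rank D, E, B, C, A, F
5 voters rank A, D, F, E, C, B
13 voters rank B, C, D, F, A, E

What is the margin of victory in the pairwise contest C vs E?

Ballots ranking C above E: 13.
Ballots ranking E above C: 12+5 = 17.
E wins 17–13, a margin of 4.

4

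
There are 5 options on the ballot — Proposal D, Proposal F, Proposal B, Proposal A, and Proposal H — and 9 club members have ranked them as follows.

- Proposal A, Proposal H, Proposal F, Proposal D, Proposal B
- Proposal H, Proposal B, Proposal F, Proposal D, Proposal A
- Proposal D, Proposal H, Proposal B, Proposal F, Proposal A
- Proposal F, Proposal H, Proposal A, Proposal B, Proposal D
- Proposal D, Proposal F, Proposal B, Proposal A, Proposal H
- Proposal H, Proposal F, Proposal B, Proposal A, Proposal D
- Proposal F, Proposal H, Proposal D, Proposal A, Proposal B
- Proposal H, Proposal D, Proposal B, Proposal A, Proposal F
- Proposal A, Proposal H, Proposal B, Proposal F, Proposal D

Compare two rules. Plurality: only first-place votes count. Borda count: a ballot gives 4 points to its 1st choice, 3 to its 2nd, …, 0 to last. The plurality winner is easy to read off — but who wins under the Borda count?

Proposal H

Plurality first-place counts: Proposal D 2, Proposal F 2, Proposal B 0, Proposal A 2, Proposal H 3 → Proposal H.
Borda totals: Proposal D 15, Proposal F 20, Proposal B 14, Proposal A 14, Proposal H 27 → Proposal H.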